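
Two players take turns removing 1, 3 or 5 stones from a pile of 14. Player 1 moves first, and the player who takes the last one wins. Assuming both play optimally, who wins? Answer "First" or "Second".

Compute winning (W) and losing (L) positions by backward induction:
i:   0  1  2  3  4  5  6  7  8  9 10 11 12 13 14
     L  W  L  W  L  W  L  W  L  W  L  W  L  W  L
Position 14 is L, so the second player wins.

Second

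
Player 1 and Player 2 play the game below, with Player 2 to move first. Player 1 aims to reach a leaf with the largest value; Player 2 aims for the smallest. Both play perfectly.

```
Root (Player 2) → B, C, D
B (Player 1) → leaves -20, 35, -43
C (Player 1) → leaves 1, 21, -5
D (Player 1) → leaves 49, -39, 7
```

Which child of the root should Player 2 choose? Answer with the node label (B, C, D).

B (Player 1): max(-20, 35, -43) = 35
C (Player 1): max(1, 21, -5) = 21
D (Player 1): max(49, -39, 7) = 49
Root (Player 2): min(35, 21, 49) = 21
Player 2 picks the child with the lowest value: C (value 21).

C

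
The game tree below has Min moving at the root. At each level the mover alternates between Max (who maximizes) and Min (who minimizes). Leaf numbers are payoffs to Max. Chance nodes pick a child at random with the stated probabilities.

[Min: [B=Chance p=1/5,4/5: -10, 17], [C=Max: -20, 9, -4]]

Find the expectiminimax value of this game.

9

B (Chance): 1/5·-10 + 4/5·17 = 11.6
C (Max): max(-20, 9, -4) = 9
Root (Min): min(11.6, 9) = 9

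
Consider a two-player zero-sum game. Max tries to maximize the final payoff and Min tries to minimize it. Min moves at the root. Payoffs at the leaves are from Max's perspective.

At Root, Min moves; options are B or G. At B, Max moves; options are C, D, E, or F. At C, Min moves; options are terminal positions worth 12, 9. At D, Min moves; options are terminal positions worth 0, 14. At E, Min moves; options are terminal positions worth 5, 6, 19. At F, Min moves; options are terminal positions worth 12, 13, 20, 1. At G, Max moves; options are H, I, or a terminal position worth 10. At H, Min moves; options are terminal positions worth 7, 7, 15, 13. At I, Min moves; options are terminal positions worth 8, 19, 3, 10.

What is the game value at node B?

C: min(12, 9) = 9
D: min(0, 14) = 0
E: min(5, 6, 19) = 5
F: min(12, 13, 20, 1) = 1
B: max(9, 0, 5, 1) = 9

9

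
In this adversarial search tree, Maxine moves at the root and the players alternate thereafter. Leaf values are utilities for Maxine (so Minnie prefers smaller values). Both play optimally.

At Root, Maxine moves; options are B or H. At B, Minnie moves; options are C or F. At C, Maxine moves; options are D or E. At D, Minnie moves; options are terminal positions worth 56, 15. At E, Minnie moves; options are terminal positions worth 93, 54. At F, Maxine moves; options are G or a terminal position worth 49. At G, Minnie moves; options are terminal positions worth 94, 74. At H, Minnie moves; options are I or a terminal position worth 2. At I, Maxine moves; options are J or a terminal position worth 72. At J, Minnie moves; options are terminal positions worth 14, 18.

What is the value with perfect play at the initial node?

D (Minnie): min(56, 15) = 15
E (Minnie): min(93, 54) = 54
C (Maxine): max(15, 54) = 54
G (Minnie): min(94, 74) = 74
F (Maxine): max(74, 49) = 74
B (Minnie): min(54, 74) = 54
J (Minnie): min(14, 18) = 14
I (Maxine): max(14, 72) = 72
H (Minnie): min(72, 2) = 2
Root (Maxine): max(54, 2) = 54

54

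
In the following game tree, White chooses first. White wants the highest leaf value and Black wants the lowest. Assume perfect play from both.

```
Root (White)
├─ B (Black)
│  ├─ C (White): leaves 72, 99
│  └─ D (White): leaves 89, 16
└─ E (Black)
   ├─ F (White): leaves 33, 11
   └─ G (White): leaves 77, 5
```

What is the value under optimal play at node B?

C: max(72, 99) = 99
D: max(89, 16) = 89
B: min(99, 89) = 89

89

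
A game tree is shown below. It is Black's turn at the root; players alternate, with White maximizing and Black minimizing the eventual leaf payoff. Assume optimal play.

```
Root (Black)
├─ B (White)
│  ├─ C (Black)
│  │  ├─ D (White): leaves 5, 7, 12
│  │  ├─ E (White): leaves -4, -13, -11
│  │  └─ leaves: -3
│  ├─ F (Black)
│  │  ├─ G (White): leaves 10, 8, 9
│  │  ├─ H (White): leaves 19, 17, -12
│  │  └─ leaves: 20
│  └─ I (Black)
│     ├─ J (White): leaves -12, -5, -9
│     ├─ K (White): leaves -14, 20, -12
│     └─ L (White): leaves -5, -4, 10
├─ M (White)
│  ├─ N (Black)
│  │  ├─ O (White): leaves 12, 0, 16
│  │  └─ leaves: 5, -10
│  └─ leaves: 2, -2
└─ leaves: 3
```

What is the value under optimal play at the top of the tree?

2

D (White): max(5, 7, 12) = 12
E (White): max(-4, -13, -11) = -4
C (Black): min(12, -4, -3) = -4
G (White): max(10, 8, 9) = 10
H (White): max(19, 17, -12) = 19
F (Black): min(10, 19, 20) = 10
J (White): max(-12, -5, -9) = -5
K (White): max(-14, 20, -12) = 20
L (White): max(-5, -4, 10) = 10
I (Black): min(-5, 20, 10) = -5
B (White): max(-4, 10, -5) = 10
O (White): max(12, 0, 16) = 16
N (Black): min(16, 5, -10) = -10
M (White): max(-10, 2, -2) = 2
Root (Black): min(10, 2, 3) = 2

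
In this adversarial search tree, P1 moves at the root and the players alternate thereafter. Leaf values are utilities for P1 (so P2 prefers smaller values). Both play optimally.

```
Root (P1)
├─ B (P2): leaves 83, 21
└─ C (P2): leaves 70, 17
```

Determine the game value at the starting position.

B (P2): min(83, 21) = 21
C (P2): min(70, 17) = 17
Root (P1): max(21, 17) = 21

21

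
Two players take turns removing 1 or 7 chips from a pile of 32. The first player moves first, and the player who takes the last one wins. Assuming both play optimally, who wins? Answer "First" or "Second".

W/L table (W = player to move can force a win):
i:   0  1  2  3  4  5  6  7  8  9 10 11 12 13 14 15 16 17 18 19 20 21 22 23 24 25 26 27 28 29 30 31 32
     L  W  L  W  L  W  L  W  L  W  L  W  L  W  L  W  L  W  L  W  L  W  L  W  L  W  L  W  L  W  L  W  L
Position 32 is L, so the second player wins.

Second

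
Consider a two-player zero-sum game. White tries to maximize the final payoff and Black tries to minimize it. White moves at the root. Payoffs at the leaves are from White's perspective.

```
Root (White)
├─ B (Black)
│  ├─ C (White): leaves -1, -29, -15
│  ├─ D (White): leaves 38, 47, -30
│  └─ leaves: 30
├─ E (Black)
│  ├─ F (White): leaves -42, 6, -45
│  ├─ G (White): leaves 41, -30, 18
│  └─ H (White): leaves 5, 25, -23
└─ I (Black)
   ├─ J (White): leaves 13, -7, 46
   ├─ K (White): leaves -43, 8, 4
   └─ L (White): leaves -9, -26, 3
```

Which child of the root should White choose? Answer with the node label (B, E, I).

C (White): max(-1, -29, -15) = -1
D (White): max(38, 47, -30) = 47
B (Black): min(-1, 47, 30) = -1
F (White): max(-42, 6, -45) = 6
G (White): max(41, -30, 18) = 41
H (White): max(5, 25, -23) = 25
E (Black): min(6, 41, 25) = 6
J (White): max(13, -7, 46) = 46
K (White): max(-43, 8, 4) = 8
L (White): max(-9, -26, 3) = 3
I (Black): min(46, 8, 3) = 3
Root (White): max(-1, 6, 3) = 6
White picks the child with the highest value: E (value 6).

E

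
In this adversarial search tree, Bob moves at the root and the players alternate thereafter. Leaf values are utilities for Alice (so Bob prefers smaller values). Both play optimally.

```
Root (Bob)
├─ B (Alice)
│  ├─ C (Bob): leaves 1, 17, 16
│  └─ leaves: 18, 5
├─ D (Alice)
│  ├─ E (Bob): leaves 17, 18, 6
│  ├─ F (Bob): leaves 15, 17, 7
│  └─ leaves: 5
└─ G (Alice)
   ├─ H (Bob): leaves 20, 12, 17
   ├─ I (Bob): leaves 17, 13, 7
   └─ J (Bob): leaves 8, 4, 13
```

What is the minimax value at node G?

H: min(20, 12, 17) = 12
I: min(17, 13, 7) = 7
J: min(8, 4, 13) = 4
G: max(12, 7, 4) = 12

12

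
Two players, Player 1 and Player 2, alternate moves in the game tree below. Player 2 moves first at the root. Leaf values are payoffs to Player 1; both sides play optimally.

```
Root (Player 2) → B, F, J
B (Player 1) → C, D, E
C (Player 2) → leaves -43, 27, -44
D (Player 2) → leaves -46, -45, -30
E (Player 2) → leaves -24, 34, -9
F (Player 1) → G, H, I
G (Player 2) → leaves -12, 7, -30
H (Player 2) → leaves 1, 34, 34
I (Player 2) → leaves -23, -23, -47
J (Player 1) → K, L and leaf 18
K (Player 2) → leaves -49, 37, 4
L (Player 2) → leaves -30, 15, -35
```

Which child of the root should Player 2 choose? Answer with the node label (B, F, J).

C (Player 2): min(-43, 27, -44) = -44
D (Player 2): min(-46, -45, -30) = -46
E (Player 2): min(-24, 34, -9) = -24
B (Player 1): max(-44, -46, -24) = -24
G (Player 2): min(-12, 7, -30) = -30
H (Player 2): min(1, 34, 34) = 1
I (Player 2): min(-23, -23, -47) = -47
F (Player 1): max(-30, 1, -47) = 1
K (Player 2): min(-49, 37, 4) = -49
L (Player 2): min(-30, 15, -35) = -35
J (Player 1): max(-49, -35, 18) = 18
Root (Player 2): min(-24, 1, 18) = -24
Player 2 picks the child with the lowest value: B (value -24).

B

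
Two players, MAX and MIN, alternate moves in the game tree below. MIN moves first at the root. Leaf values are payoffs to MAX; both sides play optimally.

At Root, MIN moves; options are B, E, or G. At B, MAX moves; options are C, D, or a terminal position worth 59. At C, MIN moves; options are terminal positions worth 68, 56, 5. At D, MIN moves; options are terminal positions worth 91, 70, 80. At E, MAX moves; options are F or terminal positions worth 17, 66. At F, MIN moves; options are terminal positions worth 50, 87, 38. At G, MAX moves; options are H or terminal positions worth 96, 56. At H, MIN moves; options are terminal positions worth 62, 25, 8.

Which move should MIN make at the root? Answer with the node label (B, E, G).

C (MIN): min(68, 56, 5) = 5
D (MIN): min(91, 70, 80) = 70
B (MAX): max(5, 70, 59) = 70
F (MIN): min(50, 87, 38) = 38
E (MAX): max(38, 17, 66) = 66
H (MIN): min(62, 25, 8) = 8
G (MAX): max(8, 96, 56) = 96
Root (MIN): min(70, 66, 96) = 66
MIN picks the child with the lowest value: E (value 66).

E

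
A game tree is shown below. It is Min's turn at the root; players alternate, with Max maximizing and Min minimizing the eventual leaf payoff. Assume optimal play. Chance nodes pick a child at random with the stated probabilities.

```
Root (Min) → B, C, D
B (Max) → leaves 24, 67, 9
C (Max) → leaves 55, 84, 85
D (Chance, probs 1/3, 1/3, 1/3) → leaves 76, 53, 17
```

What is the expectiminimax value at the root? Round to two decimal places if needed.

48.67

B (Max): max(24, 67, 9) = 67
C (Max): max(55, 84, 85) = 85
D (Chance): 1/3·76 + 1/3·53 + 1/3·17 = 48.67
Root (Min): min(67, 85, 48.67) = 48.67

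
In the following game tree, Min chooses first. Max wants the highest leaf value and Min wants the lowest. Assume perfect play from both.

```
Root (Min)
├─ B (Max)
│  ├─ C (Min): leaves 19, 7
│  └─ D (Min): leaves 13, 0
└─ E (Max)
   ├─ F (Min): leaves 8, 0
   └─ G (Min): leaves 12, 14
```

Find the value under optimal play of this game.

C (Min): min(19, 7) = 7
D (Min): min(13, 0) = 0
B (Max): max(7, 0) = 7
F (Min): min(8, 0) = 0
G (Min): min(12, 14) = 12
E (Max): max(0, 12) = 12
Root (Min): min(7, 12) = 7

7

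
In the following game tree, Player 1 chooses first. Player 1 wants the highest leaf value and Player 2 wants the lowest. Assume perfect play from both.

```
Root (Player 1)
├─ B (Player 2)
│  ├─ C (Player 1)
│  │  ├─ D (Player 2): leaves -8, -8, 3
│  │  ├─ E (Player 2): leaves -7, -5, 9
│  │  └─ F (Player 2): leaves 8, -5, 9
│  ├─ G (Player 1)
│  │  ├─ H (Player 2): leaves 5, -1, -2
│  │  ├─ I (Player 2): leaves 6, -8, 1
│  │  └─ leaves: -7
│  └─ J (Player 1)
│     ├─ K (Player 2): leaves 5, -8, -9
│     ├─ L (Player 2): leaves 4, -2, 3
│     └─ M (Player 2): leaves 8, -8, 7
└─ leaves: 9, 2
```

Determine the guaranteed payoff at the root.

D (Player 2): min(-8, -8, 3) = -8
E (Player 2): min(-7, -5, 9) = -7
F (Player 2): min(8, -5, 9) = -5
C (Player 1): max(-8, -7, -5) = -5
H (Player 2): min(5, -1, -2) = -2
I (Player 2): min(6, -8, 1) = -8
G (Player 1): max(-2, -8, -7) = -2
K (Player 2): min(5, -8, -9) = -9
L (Player 2): min(4, -2, 3) = -2
M (Player 2): min(8, -8, 7) = -8
J (Player 1): max(-9, -2, -8) = -2
B (Player 2): min(-5, -2, -2) = -5
Root (Player 1): max(-5, 9, 2) = 9

9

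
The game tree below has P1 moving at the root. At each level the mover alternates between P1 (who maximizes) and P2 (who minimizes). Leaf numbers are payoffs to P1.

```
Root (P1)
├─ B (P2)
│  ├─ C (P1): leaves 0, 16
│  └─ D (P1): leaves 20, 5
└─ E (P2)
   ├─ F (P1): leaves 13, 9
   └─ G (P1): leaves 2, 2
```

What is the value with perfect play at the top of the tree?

16

C (P1): max(0, 16) = 16
D (P1): max(20, 5) = 20
B (P2): min(16, 20) = 16
F (P1): max(13, 9) = 13
G (P1): max(2, 2) = 2
E (P2): min(13, 2) = 2
Root (P1): max(16, 2) = 16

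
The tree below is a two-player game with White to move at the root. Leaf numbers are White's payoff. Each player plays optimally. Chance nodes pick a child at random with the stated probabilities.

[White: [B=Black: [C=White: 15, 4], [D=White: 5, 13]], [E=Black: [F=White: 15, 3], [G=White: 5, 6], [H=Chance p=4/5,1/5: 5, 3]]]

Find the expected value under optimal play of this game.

13

C (White): max(15, 4) = 15
D (White): max(5, 13) = 13
B (Black): min(15, 13) = 13
F (White): max(15, 3) = 15
G (White): max(5, 6) = 6
H (Chance): 4/5·5 + 1/5·3 = 4.6
E (Black): min(15, 6, 4.6) = 4.6
Root (White): max(13, 4.6) = 13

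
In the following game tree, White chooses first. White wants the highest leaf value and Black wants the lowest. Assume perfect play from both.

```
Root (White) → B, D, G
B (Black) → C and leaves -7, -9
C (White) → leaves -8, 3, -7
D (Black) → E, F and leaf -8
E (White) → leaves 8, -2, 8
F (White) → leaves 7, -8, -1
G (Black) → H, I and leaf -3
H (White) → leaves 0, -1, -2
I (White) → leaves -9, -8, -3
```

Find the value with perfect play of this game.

C (White): max(-8, 3, -7) = 3
B (Black): min(3, -7, -9) = -9
E (White): max(8, -2, 8) = 8
F (White): max(7, -8, -1) = 7
D (Black): min(8, 7, -8) = -8
H (White): max(0, -1, -2) = 0
I (White): max(-9, -8, -3) = -3
G (Black): min(0, -3, -3) = -3
Root (White): max(-9, -8, -3) = -3

-3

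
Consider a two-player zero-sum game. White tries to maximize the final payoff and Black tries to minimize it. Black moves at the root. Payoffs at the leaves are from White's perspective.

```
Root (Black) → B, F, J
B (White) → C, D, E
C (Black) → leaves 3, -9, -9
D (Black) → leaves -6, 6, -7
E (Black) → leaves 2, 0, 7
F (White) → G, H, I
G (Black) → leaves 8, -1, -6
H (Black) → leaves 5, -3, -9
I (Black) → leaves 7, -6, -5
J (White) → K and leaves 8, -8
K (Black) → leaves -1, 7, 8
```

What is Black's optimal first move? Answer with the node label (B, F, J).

F

C (Black): min(3, -9, -9) = -9
D (Black): min(-6, 6, -7) = -7
E (Black): min(2, 0, 7) = 0
B (White): max(-9, -7, 0) = 0
G (Black): min(8, -1, -6) = -6
H (Black): min(5, -3, -9) = -9
I (Black): min(7, -6, -5) = -6
F (White): max(-6, -9, -6) = -6
K (Black): min(-1, 7, 8) = -1
J (White): max(-1, 8, -8) = 8
Root (Black): min(0, -6, 8) = -6
Black picks the child with the lowest value: F (value -6).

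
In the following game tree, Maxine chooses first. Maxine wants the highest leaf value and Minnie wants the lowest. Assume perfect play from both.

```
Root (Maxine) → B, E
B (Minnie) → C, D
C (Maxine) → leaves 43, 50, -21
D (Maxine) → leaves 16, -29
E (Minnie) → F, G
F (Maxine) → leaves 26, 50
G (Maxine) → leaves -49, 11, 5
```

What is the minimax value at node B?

16

C: max(43, 50, -21) = 50
D: max(16, -29) = 16
B: min(50, 16) = 16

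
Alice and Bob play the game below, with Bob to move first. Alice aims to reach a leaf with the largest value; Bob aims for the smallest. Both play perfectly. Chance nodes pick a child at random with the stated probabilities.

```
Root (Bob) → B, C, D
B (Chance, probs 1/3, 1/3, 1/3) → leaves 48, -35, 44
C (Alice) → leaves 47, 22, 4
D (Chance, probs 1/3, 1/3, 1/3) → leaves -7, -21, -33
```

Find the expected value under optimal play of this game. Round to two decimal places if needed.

B (Chance): 1/3·48 + 1/3·-35 + 1/3·44 = 19
C (Alice): max(47, 22, 4) = 47
D (Chance): 1/3·-7 + 1/3·-21 + 1/3·-33 = -20.33
Root (Bob): min(19, 47, -20.33) = -20.33

-20.33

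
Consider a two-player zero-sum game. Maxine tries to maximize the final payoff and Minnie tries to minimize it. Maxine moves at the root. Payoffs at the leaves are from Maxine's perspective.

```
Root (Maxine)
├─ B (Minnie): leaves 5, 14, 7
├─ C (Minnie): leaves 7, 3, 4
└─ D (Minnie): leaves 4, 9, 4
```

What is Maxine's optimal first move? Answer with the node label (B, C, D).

B

B (Minnie): min(5, 14, 7) = 5
C (Minnie): min(7, 3, 4) = 3
D (Minnie): min(4, 9, 4) = 4
Root (Maxine): max(5, 3, 4) = 5
Maxine picks the child with the highest value: B (value 5).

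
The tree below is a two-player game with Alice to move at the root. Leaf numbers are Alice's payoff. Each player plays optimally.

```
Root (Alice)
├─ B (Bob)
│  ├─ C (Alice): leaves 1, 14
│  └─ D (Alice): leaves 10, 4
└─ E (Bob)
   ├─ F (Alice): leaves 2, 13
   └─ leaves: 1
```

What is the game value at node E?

1

F: max(2, 13) = 13
E: min(13, 1) = 1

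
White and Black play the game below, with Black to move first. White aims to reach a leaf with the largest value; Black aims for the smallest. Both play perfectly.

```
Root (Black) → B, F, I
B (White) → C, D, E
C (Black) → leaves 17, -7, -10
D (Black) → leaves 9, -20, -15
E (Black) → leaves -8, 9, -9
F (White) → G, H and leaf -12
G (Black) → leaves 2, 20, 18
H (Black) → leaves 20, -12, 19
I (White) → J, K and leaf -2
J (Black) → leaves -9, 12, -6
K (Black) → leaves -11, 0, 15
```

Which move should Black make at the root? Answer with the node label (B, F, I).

B

C (Black): min(17, -7, -10) = -10
D (Black): min(9, -20, -15) = -20
E (Black): min(-8, 9, -9) = -9
B (White): max(-10, -20, -9) = -9
G (Black): min(2, 20, 18) = 2
H (Black): min(20, -12, 19) = -12
F (White): max(2, -12, -12) = 2
J (Black): min(-9, 12, -6) = -9
K (Black): min(-11, 0, 15) = -11
I (White): max(-9, -11, -2) = -2
Root (Black): min(-9, 2, -2) = -9
Black picks the child with the lowest value: B (value -9).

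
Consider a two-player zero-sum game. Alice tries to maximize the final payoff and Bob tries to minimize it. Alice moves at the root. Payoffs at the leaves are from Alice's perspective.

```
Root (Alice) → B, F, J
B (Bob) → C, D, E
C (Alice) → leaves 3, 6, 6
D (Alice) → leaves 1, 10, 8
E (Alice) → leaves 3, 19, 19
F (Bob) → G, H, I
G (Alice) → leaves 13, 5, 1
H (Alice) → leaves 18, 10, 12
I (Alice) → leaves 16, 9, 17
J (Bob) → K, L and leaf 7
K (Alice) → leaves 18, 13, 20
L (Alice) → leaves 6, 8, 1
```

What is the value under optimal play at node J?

7

K: max(18, 13, 20) = 20
L: max(6, 8, 1) = 8
J: min(20, 8, 7) = 7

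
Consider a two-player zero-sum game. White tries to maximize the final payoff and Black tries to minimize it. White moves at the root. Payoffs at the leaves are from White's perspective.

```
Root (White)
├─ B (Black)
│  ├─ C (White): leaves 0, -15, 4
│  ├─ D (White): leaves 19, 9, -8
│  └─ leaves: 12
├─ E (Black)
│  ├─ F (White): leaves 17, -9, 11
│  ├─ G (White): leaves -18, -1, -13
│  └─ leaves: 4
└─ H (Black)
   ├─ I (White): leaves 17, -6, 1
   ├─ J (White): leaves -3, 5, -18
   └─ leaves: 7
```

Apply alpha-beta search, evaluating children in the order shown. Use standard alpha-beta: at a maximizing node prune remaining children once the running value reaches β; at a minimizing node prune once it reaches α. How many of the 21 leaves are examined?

C [α=-∞,β=+∞]: v=4
D [α=-∞,β=4]: v=19 after child 1 ≥ β → β-cutoff, skip 2
B [α=-∞,β=+∞]: v=4
F [α=4,β=+∞]: v=17
G [α=4,β=17]: v=-1
E [α=4,β=+∞]: v=-1 after child 2 ≤ α → α-cutoff, skip 1
I [α=4,β=+∞]: v=17
J [α=4,β=17]: v=5
H [α=4,β=+∞]: v=5
Root [α=-∞,β=+∞]: v=5
Leaves evaluated: 18 of 21.

18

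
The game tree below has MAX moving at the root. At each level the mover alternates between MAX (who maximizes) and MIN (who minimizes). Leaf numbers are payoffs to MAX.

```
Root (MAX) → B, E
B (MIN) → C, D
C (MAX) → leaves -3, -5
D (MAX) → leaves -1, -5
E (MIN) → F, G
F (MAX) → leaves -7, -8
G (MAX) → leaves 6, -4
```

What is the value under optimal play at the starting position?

-3

C (MAX): max(-3, -5) = -3
D (MAX): max(-1, -5) = -1
B (MIN): min(-3, -1) = -3
F (MAX): max(-7, -8) = -7
G (MAX): max(6, -4) = 6
E (MIN): min(-7, 6) = -7
Root (MAX): max(-3, -7) = -3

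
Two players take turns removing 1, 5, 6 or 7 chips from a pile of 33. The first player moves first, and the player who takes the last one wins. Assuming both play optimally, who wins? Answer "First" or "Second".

First

Compute winning (W) and losing (L) positions by backward induction:
i:   0  1  2  3  4  5  6  7  8  9 10 11 12 13 14 15 16 17 18 19 20 21 22 23 24 25 26 27 28 29 30 31 32 33
     L  W  L  W  L  W  W  W  W  W  W  W  L  W  L  W  L  W  W  W  W  W  W  W  L  W  L  W  L  W  W  W  W  W
Position 33 is W, so the first player wins.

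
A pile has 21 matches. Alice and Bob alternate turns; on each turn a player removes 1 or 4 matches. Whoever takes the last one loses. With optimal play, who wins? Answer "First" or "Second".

Positions where the player to move wins (W) vs loses (L):
i:   0  1  2  3  4  5  6  7  8  9 10 11 12 13 14 15 16 17 18 19 20 21
     W  L  W  L  W  W  L  W  L  W  W  L  W  L  W  W  L  W  L  W  W  L
Position 21 is L, so the second player wins.

Second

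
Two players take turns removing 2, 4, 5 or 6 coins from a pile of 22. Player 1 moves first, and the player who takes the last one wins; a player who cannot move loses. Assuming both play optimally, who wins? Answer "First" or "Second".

i:   0  1  2  3  4  5  6  7  8  9 10 11 12 13 14 15 16 17 18 19 20 21 22
     L  L  W  W  W  W  W  W  L  L  W  W  W  W  W  W  L  L  W  W  W  W  W
Position 22 is W, so the first player wins.

First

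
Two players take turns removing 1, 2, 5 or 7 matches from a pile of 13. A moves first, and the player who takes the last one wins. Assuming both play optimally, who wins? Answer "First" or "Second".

Mark each pile size as W (mover wins) or L (mover loses):
i:   0  1  2  3  4  5  6  7  8  9 10 11 12 13
     L  W  W  L  W  W  L  W  W  L  W  W  L  W
Position 13 is W, so the first player wins.

First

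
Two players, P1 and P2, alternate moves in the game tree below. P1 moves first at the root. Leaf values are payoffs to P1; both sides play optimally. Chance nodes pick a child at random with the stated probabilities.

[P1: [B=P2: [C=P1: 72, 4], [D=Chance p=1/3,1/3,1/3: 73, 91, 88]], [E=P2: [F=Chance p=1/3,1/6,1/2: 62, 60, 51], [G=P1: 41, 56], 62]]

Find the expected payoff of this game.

C (P1): max(72, 4) = 72
D (Chance): 1/3·73 + 1/3·91 + 1/3·88 = 84
B (P2): min(72, 84) = 72
F (Chance): 1/3·62 + 1/6·60 + 1/2·51 = 56.17
G (P1): max(41, 56) = 56
E (P2): min(56.17, 56, 62) = 56
Root (P1): max(72, 56) = 72

72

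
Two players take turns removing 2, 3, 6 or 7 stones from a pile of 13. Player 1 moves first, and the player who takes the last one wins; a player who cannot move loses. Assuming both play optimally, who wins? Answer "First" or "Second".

First

W/L table (W = player to move can force a win):
i:   0  1  2  3  4  5  6  7  8  9 10 11 12 13
     L  L  W  W  W  L  W  W  W  L  L  W  W  W
Position 13 is W, so the first player wins.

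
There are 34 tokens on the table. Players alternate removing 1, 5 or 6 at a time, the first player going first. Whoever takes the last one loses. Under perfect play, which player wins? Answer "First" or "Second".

Compute winning (W) and losing (L) positions by backward induction:
i:   0  1  2  3  4  5  6  7  8  9 10 11 12 13 14 15 16 17 18 19 20 21 22 23 24 25 26 27 28 29 30 31 32 33 34
     W  L  W  L  W  L  W  W  W  W  W  W  L  W  L  W  L  W  W  W  W  W  W  L  W  L  W  L  W  W  W  W  W  W  L
Position 34 is L, so the second player wins.

Second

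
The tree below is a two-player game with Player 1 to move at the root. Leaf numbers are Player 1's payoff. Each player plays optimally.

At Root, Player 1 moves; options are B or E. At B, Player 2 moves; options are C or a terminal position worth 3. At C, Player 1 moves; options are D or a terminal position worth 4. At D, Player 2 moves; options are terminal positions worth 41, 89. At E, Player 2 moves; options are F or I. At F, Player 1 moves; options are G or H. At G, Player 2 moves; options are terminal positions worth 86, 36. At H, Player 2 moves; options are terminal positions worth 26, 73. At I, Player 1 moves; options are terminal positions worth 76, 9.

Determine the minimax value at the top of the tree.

D (Player 2): min(41, 89) = 41
C (Player 1): max(41, 4) = 41
B (Player 2): min(41, 3) = 3
G (Player 2): min(86, 36) = 36
H (Player 2): min(26, 73) = 26
F (Player 1): max(36, 26) = 36
I (Player 1): max(76, 9) = 76
E (Player 2): min(36, 76) = 36
Root (Player 1): max(3, 36) = 36

36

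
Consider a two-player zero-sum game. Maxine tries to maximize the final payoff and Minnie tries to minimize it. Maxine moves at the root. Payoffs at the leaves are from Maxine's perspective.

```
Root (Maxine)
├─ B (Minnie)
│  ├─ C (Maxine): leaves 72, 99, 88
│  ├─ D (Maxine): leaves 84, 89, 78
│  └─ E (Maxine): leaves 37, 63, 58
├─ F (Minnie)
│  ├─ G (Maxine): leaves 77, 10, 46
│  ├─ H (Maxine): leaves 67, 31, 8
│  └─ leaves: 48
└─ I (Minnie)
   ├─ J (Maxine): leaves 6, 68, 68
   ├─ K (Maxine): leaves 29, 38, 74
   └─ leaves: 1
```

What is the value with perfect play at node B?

63

C: max(72, 99, 88) = 99
D: max(84, 89, 78) = 89
E: max(37, 63, 58) = 63
B: min(99, 89, 63) = 63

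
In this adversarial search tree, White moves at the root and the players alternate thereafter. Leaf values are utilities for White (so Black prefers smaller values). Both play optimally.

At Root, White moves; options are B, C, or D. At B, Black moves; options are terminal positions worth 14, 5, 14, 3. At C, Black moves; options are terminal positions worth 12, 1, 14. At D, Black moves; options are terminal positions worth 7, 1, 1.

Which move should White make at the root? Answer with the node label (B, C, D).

B

B (Black): min(14, 5, 14, 3) = 3
C (Black): min(12, 1, 14) = 1
D (Black): min(7, 1, 1) = 1
Root (White): max(3, 1, 1) = 3
White picks the child with the highest value: B (value 3).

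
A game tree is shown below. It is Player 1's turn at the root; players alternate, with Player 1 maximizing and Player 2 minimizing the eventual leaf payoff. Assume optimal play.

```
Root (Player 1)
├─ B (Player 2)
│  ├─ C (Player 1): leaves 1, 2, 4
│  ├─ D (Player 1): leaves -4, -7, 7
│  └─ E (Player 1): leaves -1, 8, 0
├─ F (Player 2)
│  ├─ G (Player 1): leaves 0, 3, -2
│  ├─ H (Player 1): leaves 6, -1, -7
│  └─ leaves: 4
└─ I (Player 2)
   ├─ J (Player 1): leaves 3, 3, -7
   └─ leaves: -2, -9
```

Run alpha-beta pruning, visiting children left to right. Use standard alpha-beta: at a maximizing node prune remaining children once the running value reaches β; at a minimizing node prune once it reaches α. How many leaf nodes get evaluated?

C [α=-∞,β=+∞]: v=4
D [α=-∞,β=4]: v=7
E [α=-∞,β=4]: v=8 after child 2 ≥ β → β-cutoff, skip 1
B [α=-∞,β=+∞]: v=4
G [α=4,β=+∞]: v=3
F [α=4,β=+∞]: v=3 after child 1 ≤ α → α-cutoff, skip 2
J [α=4,β=+∞]: v=3
I [α=4,β=+∞]: v=3 after child 1 ≤ α → α-cutoff, skip 2
Root [α=-∞,β=+∞]: v=4
Leaves evaluated: 14 of 21.

14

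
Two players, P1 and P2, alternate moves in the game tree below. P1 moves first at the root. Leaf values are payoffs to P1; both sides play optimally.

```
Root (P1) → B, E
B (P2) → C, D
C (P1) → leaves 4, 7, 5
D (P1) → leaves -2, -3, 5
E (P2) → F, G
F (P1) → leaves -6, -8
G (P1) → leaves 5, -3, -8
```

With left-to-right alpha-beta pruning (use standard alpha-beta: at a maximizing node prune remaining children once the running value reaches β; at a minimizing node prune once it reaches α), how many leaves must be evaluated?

8

C [α=-∞,β=+∞]: v=7
D [α=-∞,β=7]: v=5
B [α=-∞,β=+∞]: v=5
F [α=5,β=+∞]: v=-6
E [α=5,β=+∞]: v=-6 after child 1 ≤ α → α-cutoff, skip 1
Root [α=-∞,β=+∞]: v=5
Leaves evaluated: 8 of 11.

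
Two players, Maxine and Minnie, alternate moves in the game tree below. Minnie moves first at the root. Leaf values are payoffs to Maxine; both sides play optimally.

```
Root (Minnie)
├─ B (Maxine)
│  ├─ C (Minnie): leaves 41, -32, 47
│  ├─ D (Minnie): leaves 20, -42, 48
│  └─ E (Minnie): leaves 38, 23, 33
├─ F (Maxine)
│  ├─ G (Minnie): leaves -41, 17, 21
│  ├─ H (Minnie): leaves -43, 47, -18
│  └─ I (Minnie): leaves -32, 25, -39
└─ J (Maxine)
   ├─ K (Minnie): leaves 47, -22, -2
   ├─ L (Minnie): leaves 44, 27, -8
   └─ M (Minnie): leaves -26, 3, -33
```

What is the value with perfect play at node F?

-39

G: min(-41, 17, 21) = -41
H: min(-43, 47, -18) = -43
I: min(-32, 25, -39) = -39
F: max(-41, -43, -39) = -39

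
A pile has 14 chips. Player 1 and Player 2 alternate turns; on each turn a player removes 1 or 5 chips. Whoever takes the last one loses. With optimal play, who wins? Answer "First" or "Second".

i:   0  1  2  3  4  5  6  7  8  9 10 11 12 13 14
     W  L  W  L  W  L  W  L  W  L  W  L  W  L  W
Position 14 is W, so the first player wins.

First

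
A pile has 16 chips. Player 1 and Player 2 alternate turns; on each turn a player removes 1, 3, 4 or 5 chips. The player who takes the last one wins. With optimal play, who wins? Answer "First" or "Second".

W/L table (W = player to move can force a win):
i:   0  1  2  3  4  5  6  7  8  9 10 11 12 13 14 15 16
     L  W  L  W  W  W  W  W  L  W  L  W  W  W  W  W  L
Position 16 is L, so the second player wins.

Second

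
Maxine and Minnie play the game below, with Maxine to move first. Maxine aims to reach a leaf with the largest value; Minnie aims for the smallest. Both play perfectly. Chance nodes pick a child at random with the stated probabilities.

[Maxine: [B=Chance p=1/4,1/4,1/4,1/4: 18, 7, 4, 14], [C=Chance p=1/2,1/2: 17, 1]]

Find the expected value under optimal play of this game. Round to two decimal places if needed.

B (Chance): 1/4·18 + 1/4·7 + 1/4·4 + 1/4·14 = 10.75
C (Chance): 1/2·17 + 1/2·1 = 9
Root (Maxine): max(10.75, 9) = 10.75

10.75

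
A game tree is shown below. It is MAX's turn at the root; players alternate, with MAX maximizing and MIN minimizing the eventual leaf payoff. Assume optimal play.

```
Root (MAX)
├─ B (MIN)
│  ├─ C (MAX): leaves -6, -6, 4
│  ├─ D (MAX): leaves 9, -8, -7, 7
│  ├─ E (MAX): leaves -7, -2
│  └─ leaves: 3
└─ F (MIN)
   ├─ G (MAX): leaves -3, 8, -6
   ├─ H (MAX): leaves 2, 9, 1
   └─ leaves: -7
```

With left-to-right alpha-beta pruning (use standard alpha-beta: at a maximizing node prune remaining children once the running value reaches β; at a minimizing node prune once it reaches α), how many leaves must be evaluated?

13

C [α=-∞,β=+∞]: v=4
D [α=-∞,β=4]: v=9 after child 1 ≥ β → β-cutoff, skip 3
E [α=-∞,β=4]: v=-2
B [α=-∞,β=+∞]: v=-2
G [α=-2,β=+∞]: v=8
H [α=-2,β=8]: v=9 after child 2 ≥ β → β-cutoff, skip 1
F [α=-2,β=+∞]: v=-7
Root [α=-∞,β=+∞]: v=-2
Leaves evaluated: 13 of 17.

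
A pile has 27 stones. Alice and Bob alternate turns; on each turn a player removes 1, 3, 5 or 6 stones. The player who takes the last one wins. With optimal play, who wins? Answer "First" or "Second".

i:   0  1  2  3  4  5  6  7  8  9 10 11 12 13 14 15 16 17 18 19 20 21 22 23 24 25 26 27
     L  W  L  W  L  W  W  W  W  W  W  L  W  L  W  L  W  W  W  W  W  W  L  W  L  W  L  W
Position 27 is W, so the first player wins.

First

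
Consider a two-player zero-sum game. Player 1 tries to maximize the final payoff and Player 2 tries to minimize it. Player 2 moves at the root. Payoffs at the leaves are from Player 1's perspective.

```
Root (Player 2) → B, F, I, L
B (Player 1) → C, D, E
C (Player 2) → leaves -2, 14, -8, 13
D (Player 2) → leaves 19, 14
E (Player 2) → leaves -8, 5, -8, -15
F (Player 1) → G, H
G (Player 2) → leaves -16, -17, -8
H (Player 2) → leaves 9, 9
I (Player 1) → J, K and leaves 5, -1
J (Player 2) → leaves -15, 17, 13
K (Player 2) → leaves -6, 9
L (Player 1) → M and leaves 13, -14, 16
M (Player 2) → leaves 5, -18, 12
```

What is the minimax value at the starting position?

5

C (Player 2): min(-2, 14, -8, 13) = -8
D (Player 2): min(19, 14) = 14
E (Player 2): min(-8, 5, -8, -15) = -15
B (Player 1): max(-8, 14, -15) = 14
G (Player 2): min(-16, -17, -8) = -17
H (Player 2): min(9, 9) = 9
F (Player 1): max(-17, 9) = 9
J (Player 2): min(-15, 17, 13) = -15
K (Player 2): min(-6, 9) = -6
I (Player 1): max(-15, -6, 5, -1) = 5
M (Player 2): min(5, -18, 12) = -18
L (Player 1): max(-18, 13, -14, 16) = 16
Root (Player 2): min(14, 9, 5, 16) = 5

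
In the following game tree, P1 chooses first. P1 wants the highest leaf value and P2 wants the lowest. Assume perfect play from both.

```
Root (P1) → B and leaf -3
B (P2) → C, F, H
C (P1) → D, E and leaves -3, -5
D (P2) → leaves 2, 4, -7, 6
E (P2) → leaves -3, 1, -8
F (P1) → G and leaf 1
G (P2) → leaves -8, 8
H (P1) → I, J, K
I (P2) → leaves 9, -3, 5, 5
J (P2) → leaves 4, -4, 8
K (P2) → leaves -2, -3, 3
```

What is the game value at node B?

-3

D: min(2, 4, -7, 6) = -7
E: min(-3, 1, -8) = -8
C: max(-7, -8, -3, -5) = -3
G: min(-8, 8) = -8
F: max(-8, 1) = 1
I: min(9, -3, 5, 5) = -3
J: min(4, -4, 8) = -4
K: min(-2, -3, 3) = -3
H: max(-3, -4, -3) = -3
B: min(-3, 1, -3) = -3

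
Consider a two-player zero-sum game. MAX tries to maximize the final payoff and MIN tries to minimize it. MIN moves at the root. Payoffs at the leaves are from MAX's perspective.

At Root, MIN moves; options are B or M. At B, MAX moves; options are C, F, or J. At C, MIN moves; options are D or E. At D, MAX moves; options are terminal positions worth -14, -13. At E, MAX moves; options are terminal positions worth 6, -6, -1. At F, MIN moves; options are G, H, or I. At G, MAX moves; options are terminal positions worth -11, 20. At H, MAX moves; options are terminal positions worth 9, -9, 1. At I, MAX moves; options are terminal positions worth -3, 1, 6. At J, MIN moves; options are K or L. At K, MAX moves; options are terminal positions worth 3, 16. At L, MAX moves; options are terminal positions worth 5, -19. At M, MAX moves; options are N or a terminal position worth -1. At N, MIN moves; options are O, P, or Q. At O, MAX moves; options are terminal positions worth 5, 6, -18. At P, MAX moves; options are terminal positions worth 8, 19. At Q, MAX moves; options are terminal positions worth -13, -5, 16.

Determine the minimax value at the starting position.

6

D (MAX): max(-14, -13) = -13
E (MAX): max(6, -6, -1) = 6
C (MIN): min(-13, 6) = -13
G (MAX): max(-11, 20) = 20
H (MAX): max(9, -9, 1) = 9
I (MAX): max(-3, 1, 6) = 6
F (MIN): min(20, 9, 6) = 6
K (MAX): max(3, 16) = 16
L (MAX): max(5, -19) = 5
J (MIN): min(16, 5) = 5
B (MAX): max(-13, 6, 5) = 6
O (MAX): max(5, 6, -18) = 6
P (MAX): max(8, 19) = 19
Q (MAX): max(-13, -5, 16) = 16
N (MIN): min(6, 19, 16) = 6
M (MAX): max(6, -1) = 6
Root (MIN): min(6, 6) = 6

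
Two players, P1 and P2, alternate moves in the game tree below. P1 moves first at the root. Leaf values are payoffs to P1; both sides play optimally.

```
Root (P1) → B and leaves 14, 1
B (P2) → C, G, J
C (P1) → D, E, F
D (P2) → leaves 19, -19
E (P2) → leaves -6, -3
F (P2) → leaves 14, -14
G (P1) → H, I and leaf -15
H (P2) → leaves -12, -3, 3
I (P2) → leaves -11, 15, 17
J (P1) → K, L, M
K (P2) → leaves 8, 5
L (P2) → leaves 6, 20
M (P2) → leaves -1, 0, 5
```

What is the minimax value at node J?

K: min(8, 5) = 5
L: min(6, 20) = 6
M: min(-1, 0, 5) = -1
J: max(5, 6, -1) = 6

6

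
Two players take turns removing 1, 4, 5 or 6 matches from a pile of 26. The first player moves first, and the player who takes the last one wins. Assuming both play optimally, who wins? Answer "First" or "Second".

i:   0  1  2  3  4  5  6  7  8  9 10 11 12 13 14 15 16 17 18 19 20 21 22 23 24 25 26
     L  W  L  W  W  W  W  W  W  L  W  L  W  W  W  W  W  W  L  W  L  W  W  W  W  W  W
Position 26 is W, so the first player wins.

First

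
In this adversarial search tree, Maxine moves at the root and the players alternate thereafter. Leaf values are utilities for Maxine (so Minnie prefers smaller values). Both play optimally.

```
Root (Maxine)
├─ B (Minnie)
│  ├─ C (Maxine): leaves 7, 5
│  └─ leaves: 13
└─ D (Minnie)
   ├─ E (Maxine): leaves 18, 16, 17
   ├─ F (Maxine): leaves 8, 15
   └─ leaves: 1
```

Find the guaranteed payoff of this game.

C (Maxine): max(7, 5) = 7
B (Minnie): min(7, 13) = 7
E (Maxine): max(18, 16, 17) = 18
F (Maxine): max(8, 15) = 15
D (Minnie): min(18, 15, 1) = 1
Root (Maxine): max(7, 1) = 7

7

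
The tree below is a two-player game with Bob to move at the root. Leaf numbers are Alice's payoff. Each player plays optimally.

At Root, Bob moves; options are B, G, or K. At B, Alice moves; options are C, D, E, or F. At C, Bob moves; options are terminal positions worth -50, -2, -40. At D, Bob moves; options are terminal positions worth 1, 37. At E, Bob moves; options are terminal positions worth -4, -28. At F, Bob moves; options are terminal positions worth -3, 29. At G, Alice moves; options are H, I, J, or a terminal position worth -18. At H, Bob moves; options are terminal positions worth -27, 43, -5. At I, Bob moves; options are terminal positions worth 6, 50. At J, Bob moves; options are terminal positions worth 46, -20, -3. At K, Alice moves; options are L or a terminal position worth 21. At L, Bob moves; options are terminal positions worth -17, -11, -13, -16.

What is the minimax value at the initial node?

1

C (Bob): min(-50, -2, -40) = -50
D (Bob): min(1, 37) = 1
E (Bob): min(-4, -28) = -28
F (Bob): min(-3, 29) = -3
B (Alice): max(-50, 1, -28, -3) = 1
H (Bob): min(-27, 43, -5) = -27
I (Bob): min(6, 50) = 6
J (Bob): min(46, -20, -3) = -20
G (Alice): max(-27, 6, -20, -18) = 6
L (Bob): min(-17, -11, -13, -16) = -17
K (Alice): max(-17, 21) = 21
Root (Bob): min(1, 6, 21) = 1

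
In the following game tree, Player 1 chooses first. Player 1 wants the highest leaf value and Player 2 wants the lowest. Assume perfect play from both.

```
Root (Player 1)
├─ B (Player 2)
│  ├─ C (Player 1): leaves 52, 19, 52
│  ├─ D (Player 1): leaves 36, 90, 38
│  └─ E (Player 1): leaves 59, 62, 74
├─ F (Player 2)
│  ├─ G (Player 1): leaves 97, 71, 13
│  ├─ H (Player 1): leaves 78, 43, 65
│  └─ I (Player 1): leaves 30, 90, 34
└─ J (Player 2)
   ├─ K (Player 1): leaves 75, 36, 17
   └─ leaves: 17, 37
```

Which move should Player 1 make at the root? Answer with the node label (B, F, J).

F

C (Player 1): max(52, 19, 52) = 52
D (Player 1): max(36, 90, 38) = 90
E (Player 1): max(59, 62, 74) = 74
B (Player 2): min(52, 90, 74) = 52
G (Player 1): max(97, 71, 13) = 97
H (Player 1): max(78, 43, 65) = 78
I (Player 1): max(30, 90, 34) = 90
F (Player 2): min(97, 78, 90) = 78
K (Player 1): max(75, 36, 17) = 75
J (Player 2): min(75, 17, 37) = 17
Root (Player 1): max(52, 78, 17) = 78
Player 1 picks the child with the highest value: F (value 78).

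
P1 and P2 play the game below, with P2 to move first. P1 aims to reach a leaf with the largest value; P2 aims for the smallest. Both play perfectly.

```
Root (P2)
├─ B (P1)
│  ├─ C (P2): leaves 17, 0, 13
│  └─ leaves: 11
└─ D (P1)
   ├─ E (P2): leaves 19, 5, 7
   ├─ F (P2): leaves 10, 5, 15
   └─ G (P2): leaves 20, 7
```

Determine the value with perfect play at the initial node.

C (P2): min(17, 0, 13) = 0
B (P1): max(0, 11) = 11
E (P2): min(19, 5, 7) = 5
F (P2): min(10, 5, 15) = 5
G (P2): min(20, 7) = 7
D (P1): max(5, 5, 7) = 7
Root (P2): min(11, 7) = 7

7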